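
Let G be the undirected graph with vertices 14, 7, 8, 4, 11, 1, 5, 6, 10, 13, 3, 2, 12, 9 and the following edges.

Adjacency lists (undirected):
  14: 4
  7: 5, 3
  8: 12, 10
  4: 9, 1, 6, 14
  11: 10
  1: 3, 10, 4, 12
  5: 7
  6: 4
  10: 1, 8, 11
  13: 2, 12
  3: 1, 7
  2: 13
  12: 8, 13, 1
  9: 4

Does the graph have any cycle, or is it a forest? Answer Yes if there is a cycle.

Yes

DFS, tracking each vertex's parent; an edge to a visited non-parent vertex closes a cycle.
Start from 14:
visit 14 (parent –)
  visit 4 (parent 14)
    visit 9 (parent 4)
      9–4: parent, skip
    visit 1 (parent 4)
      visit 3 (parent 1)
        3–1: parent, skip
        visit 7 (parent 3)
          visit 5 (parent 7)
            5–7: parent, skip
          7–3: parent, skip
      visit 10 (parent 1)
        10–1: parent, skip
        visit 8 (parent 10)
          visit 12 (parent 8)
            12–8: parent, skip
            visit 13 (parent 12)
              visit 2 (parent 13)
                2–13: parent, skip
              13–12: parent, skip
            12–1: 1 visited and ≠ parent → cycle
Cycle: 1 – 10 – 8 – 12 – 1.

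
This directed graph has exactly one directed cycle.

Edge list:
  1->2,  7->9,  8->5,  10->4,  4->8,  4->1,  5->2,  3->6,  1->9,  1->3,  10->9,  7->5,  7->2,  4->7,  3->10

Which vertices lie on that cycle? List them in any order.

1, 3, 4, 10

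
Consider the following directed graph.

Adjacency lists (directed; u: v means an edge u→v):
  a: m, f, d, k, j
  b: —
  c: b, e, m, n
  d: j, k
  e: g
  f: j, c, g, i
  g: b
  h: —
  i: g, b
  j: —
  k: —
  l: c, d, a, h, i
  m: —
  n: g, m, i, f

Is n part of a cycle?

Yes

n is on a cycle iff n can reach itself via ≥1 edge.
n → f → c → n — yes.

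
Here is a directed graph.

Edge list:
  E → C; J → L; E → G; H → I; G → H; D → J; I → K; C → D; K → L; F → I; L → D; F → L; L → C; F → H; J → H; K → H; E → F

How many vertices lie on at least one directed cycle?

A vertex is on a directed cycle iff it belongs to a strongly connected component of size ≥ 2 (or has a self-loop).
The vertices on cycles are {C, D, H, I, J, K, L} — 7 in total.

7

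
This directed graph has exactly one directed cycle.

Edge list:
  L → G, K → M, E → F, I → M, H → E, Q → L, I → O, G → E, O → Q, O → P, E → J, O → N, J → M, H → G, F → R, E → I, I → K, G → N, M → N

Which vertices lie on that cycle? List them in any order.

E, G, I, L, O, Q

DFS with gray/black marking from E:
E gray
  J gray
    M gray
      N gray
      N black
    M black
  J black
  F gray
    R gray
    R black
  F black
  I gray
    I→M: M black — skip
    O gray
      O→N: N black — skip
      P gray
      P black
      Q gray
        L gray
          G gray
            G→N: N black — skip
            G→E: E is gray → back edge
Back edge closes the cycle E → I → O → Q → L → G → E; its vertices are {E, G, I, L, O, Q}.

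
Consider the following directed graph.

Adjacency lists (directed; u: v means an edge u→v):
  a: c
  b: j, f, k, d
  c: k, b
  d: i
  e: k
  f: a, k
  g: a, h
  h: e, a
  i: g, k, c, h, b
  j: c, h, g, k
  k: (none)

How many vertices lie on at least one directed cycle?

A vertex is on a directed cycle iff it belongs to a strongly connected component of size ≥ 2 (or has a self-loop).
The vertices on cycles are {a, b, c, d, f, g, h, i, j} — 9 in total.

9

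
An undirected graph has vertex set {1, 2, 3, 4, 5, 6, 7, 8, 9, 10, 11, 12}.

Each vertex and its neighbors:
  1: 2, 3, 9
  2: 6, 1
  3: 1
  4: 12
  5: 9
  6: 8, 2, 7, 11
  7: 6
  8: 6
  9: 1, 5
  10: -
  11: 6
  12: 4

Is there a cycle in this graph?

No

DFS, tracking each vertex's parent; an edge to a visited non-parent vertex closes a cycle.
Start from 8:
visit 8 (parent –)
  visit 6 (parent 8)
    6–8: parent, skip
    visit 2 (parent 6)
      2–6: parent, skip
      visit 1 (parent 2)
        1–2: parent, skip
        visit 3 (parent 1)
          3–1: parent, skip
        visit 9 (parent 1)
          9–1: parent, skip
          visit 5 (parent 9)
            5–9: parent, skip
    visit 7 (parent 6)
      7–6: parent, skip
    visit 11 (parent 6)
      11–6: parent, skip
visit 4 (parent –)
  visit 12 (parent 4)
    12–4: parent, skip
visit 10 (parent –)
No non-parent visited neighbor found — the graph is a forest.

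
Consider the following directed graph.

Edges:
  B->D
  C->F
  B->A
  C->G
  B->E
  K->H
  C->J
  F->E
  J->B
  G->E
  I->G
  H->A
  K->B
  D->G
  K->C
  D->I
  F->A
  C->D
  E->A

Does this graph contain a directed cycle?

DFS with white/gray/black marking, starting from F:
F gray
  A gray
  A black
  E gray
    E→A: A black — skip
  E black
F black
B gray
  B→E: E black — skip
  D gray
    G gray
      G→E: E black — skip
    G black
    I gray
      I→G: G black — skip
    I black
  D black
  B→A: A black — skip
B black
C gray
  J gray
    J→B: B black — skip
  J black
  C→F: F black — skip
  C→D: D black — skip
  C→G: G black — skip
C black
H gray
  H→A: A black — skip
H black
K gray
  K→B: B black — skip
  K→H: H black — skip
  K→C: C black — skip
K black
Every edge goes to a white or black vertex — no back edge, so the graph is acyclic.

No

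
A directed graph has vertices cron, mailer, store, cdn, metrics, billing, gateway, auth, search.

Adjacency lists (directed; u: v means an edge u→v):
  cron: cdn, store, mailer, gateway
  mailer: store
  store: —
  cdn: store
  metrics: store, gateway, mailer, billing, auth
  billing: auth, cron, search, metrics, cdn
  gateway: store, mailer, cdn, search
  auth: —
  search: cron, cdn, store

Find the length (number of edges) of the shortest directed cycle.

For each vertex v, BFS finds the shortest path from v back to v.
The shortest such closed walk is billing → metrics → billing, length 2.

2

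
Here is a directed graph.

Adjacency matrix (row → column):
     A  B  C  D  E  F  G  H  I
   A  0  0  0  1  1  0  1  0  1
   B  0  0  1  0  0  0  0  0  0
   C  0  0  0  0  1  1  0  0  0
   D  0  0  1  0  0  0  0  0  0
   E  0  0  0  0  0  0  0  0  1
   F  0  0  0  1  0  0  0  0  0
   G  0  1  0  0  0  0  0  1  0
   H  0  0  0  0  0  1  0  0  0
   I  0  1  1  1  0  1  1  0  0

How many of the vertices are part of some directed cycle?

8

A vertex is on a directed cycle iff it belongs to a strongly connected component of size ≥ 2 (or has a self-loop).
The vertices on cycles are {B, C, D, E, F, G, H, I} — 8 in total.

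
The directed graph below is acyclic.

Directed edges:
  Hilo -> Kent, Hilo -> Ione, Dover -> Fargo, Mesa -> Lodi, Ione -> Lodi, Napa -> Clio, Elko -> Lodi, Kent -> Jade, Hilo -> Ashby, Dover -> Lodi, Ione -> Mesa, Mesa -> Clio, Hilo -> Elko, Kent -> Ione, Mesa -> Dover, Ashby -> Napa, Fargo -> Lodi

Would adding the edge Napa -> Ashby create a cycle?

Adding Napa→Ashby creates a cycle iff Ashby can already reach Napa.
Path from Ashby: Ashby → Napa.
So Ashby → … → Napa → Ashby is a cycle.

Yes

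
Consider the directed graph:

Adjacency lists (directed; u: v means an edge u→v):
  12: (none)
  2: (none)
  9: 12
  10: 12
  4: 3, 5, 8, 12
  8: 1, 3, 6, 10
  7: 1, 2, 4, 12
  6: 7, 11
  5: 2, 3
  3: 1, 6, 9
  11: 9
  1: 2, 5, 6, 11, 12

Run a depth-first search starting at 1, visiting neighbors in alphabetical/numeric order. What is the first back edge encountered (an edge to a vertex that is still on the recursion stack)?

DFS from 1 (visiting neighbors in alphabetical/numeric order); mark gray on enter, black on exit:
1 gray
  2 gray
  2 black
  5 gray
    5→2: 2 black — skip
    3 gray
      3→1: 1 is gray → back edge
First back edge: 3 → 1.

3→1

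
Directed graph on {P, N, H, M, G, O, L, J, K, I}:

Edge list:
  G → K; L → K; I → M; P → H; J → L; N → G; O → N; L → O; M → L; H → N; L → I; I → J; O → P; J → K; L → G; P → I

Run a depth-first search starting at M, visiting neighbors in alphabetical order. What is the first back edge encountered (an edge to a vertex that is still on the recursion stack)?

J->L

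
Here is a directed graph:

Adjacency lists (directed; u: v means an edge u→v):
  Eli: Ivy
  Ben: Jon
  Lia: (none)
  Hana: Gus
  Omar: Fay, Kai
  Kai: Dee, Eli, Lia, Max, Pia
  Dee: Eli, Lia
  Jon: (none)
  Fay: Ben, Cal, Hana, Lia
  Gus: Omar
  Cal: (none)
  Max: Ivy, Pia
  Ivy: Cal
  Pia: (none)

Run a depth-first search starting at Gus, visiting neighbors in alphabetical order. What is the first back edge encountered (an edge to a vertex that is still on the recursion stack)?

Hana->Gus

DFS from Gus (visiting neighbors in alphabetical order); mark gray on enter, black on exit:
Gus gray
  Omar gray
    Fay gray
      Ben gray
        Jon gray
        Jon black
      Ben black
      Cal gray
      Cal black
      Hana gray
        Hana→Gus: Gus is gray → back edge
First back edge: Hana → Gus.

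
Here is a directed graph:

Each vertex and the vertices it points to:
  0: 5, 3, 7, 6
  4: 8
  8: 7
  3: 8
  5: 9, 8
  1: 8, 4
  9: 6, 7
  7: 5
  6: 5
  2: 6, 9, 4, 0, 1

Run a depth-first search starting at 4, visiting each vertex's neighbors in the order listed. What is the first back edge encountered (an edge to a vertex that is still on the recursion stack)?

6->5

DFS from 4 (visiting each vertex's neighbors in the order listed); mark gray on enter, black on exit:
4 gray
  8 gray
    7 gray
      5 gray
        9 gray
          6 gray
            6→5: 5 is gray → back edge
First back edge: 6 → 5.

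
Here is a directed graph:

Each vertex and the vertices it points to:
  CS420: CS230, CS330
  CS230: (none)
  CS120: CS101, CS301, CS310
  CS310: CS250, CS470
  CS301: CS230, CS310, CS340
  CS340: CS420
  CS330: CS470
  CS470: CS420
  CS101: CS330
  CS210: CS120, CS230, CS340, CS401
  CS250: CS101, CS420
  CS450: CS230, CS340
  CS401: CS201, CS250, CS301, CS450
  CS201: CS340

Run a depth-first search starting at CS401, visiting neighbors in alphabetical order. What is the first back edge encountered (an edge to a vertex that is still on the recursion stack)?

DFS from CS401 (visiting neighbors in alphabetical order); mark gray on enter, black on exit:
CS401 gray
  CS201 gray
    CS340 gray
      CS420 gray
        CS230 gray
        CS230 black
        CS330 gray
          CS470 gray
            CS470→CS420: CS420 is gray → back edge
First back edge: CS470 → CS420.

CS470->CS420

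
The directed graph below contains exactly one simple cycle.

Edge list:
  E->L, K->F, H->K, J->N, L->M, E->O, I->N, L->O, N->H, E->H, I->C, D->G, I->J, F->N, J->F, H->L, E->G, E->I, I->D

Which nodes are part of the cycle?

F, H, K, N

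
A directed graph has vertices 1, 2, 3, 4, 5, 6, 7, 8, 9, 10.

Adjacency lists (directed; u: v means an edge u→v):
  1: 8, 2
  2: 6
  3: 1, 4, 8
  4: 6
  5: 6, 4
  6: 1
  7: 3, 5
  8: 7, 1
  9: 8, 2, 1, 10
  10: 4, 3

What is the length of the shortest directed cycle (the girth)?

For each vertex v, BFS finds the shortest path from v back to v.
The shortest such closed walk is 8 → 1 → 8, length 2.

2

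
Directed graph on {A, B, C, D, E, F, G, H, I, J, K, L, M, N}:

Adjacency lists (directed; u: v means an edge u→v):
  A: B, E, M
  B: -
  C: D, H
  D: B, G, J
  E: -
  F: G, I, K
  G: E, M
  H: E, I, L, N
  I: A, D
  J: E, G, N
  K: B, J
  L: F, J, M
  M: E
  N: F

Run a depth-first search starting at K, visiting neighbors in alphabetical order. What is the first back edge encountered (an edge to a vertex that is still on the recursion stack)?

DFS from K (visiting neighbors in alphabetical order); mark gray on enter, black on exit:
K gray
  B gray
  B black
  J gray
    E gray
    E black
    G gray
      G→E: E black — skip
      M gray
        M→E: E black — skip
      M black
    G black
    N gray
      F gray
        F→G: G black — skip
        I gray
          A gray
            A→B: B black — skip
            A→E: E black — skip
            A→M: M black — skip
          A black
          D gray
            D→B: B black — skip
            D→G: G black — skip
            D→J: J is gray → back edge
First back edge: D → J.

D→J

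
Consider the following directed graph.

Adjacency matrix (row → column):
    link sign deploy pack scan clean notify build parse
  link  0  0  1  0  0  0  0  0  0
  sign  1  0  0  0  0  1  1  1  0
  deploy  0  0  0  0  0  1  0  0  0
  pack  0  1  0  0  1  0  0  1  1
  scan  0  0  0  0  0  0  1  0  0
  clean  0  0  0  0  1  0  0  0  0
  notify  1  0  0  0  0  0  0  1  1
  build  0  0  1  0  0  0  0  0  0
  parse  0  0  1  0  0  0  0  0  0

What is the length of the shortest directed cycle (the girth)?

5

For each vertex v, BFS finds the shortest path from v back to v.
The shortest such closed walk is scan → notify → parse → deploy → clean → scan, length 5.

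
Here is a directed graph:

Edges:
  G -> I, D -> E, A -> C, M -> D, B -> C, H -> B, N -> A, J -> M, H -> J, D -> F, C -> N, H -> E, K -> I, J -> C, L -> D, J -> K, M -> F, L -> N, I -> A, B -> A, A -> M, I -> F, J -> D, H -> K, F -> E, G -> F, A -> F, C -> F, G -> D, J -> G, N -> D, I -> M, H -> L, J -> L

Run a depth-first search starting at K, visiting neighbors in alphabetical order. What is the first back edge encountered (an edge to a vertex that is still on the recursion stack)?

DFS from K (visiting neighbors in alphabetical order); mark gray on enter, black on exit:
K gray
  I gray
    A gray
      C gray
        F gray
          E gray
          E black
        F black
        N gray
          N→A: A is gray → back edge
First back edge: N → A.

N→A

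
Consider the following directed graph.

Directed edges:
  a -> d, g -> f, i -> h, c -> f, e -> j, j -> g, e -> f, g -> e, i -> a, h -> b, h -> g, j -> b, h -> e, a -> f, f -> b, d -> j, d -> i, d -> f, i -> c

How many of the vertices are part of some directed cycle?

A vertex is on a directed cycle iff it belongs to a strongly connected component of size ≥ 2 (or has a self-loop).
The vertices on cycles are {a, d, e, g, i, j} — 6 in total.

6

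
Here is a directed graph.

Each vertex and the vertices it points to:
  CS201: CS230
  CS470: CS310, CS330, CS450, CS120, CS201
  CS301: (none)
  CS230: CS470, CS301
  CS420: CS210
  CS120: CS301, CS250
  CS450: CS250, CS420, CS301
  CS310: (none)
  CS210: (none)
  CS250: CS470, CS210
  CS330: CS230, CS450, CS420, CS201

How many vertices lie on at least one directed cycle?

A vertex is on a directed cycle iff it belongs to a strongly connected component of size ≥ 2 (or has a self-loop).
The vertices on cycles are {CS120, CS201, CS230, CS250, CS330, CS450, CS470} — 7 in total.

7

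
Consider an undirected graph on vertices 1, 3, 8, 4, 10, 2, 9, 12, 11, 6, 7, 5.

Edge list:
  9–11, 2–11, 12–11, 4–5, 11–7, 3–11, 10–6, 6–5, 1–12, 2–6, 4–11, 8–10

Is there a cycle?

DFS, tracking each vertex's parent; an edge to a visited non-parent vertex closes a cycle.
Start from 6:
visit 6 (parent –)
  visit 10 (parent 6)
    visit 8 (parent 10)
      8–10: parent, skip
    10–6: parent, skip
  visit 5 (parent 6)
    visit 4 (parent 5)
      4–5: parent, skip
      visit 11 (parent 4)
        11–4: parent, skip
        visit 9 (parent 11)
          9–11: parent, skip
        visit 3 (parent 11)
          3–11: parent, skip
        visit 7 (parent 11)
          7–11: parent, skip
        visit 12 (parent 11)
          visit 1 (parent 12)
            1–12: parent, skip
          12–11: parent, skip
        visit 2 (parent 11)
          2–11: parent, skip
          2–6: 6 visited and ≠ parent → cycle
Cycle: 6 – 5 – 4 – 11 – 2 – 6.

Yes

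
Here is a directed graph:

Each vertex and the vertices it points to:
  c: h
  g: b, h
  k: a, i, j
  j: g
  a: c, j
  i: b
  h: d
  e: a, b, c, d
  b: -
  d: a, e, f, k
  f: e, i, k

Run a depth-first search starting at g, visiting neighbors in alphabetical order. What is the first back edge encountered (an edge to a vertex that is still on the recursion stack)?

DFS from g (visiting neighbors in alphabetical order); mark gray on enter, black on exit:
g gray
  b gray
  b black
  h gray
    d gray
      a gray
        c gray
          c→h: h is gray → back edge
First back edge: c → h.

c->h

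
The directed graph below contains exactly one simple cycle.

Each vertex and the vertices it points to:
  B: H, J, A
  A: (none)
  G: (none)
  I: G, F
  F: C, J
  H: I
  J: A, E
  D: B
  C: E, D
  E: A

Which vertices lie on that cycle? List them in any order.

B, C, D, F, H, I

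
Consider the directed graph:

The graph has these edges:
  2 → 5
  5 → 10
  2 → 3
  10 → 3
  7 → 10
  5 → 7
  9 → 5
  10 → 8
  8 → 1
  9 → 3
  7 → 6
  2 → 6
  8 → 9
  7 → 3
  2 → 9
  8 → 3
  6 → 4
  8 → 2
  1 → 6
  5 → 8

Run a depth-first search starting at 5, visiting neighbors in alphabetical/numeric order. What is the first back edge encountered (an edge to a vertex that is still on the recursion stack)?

DFS from 5 (visiting neighbors in alphabetical/numeric order); mark gray on enter, black on exit:
5 gray
  7 gray
    3 gray
    3 black
    6 gray
      4 gray
      4 black
    6 black
    10 gray
      10→3: 3 black — skip
      8 gray
        1 gray
          1→6: 6 black — skip
        1 black
        2 gray
          2→3: 3 black — skip
          2→5: 5 is gray → back edge
First back edge: 2 → 5.

2->5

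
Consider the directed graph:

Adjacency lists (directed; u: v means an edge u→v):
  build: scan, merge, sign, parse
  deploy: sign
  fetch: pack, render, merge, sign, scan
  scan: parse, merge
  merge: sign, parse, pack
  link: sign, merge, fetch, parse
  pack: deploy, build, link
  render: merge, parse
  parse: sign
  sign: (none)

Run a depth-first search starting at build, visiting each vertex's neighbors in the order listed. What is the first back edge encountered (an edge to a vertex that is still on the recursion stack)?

DFS from build (visiting each vertex's neighbors in the order listed); mark gray on enter, black on exit:
build gray
  scan gray
    parse gray
      sign gray
      sign black
    parse black
    merge gray
      merge→sign: sign black — skip
      merge→parse: parse black — skip
      pack gray
        deploy gray
          deploy→sign: sign black — skip
        deploy black
        pack→build: build is gray → back edge
First back edge: pack → build.

pack->build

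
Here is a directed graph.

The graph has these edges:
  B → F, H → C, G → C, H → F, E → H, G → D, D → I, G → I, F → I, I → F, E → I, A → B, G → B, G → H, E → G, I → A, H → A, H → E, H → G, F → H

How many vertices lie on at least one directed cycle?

8

A vertex is on a directed cycle iff it belongs to a strongly connected component of size ≥ 2 (or has a self-loop).
The vertices on cycles are {A, B, D, E, F, G, H, I} — 8 in total.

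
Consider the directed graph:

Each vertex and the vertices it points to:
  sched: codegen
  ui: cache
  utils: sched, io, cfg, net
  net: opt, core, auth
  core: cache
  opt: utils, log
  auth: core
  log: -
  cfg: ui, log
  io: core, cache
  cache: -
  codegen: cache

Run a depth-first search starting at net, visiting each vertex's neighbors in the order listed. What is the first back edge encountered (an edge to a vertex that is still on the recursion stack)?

DFS from net (visiting each vertex's neighbors in the order listed); mark gray on enter, black on exit:
net gray
  opt gray
    utils gray
      sched gray
        codegen gray
          cache gray
          cache black
        codegen black
      sched black
      io gray
        core gray
          core→cache: cache black — skip
        core black
        io→cache: cache black — skip
      io black
      cfg gray
        ui gray
          ui→cache: cache black — skip
        ui black
        log gray
        log black
      cfg black
      utils→net: net is gray → back edge
First back edge: utils → net.

utils->net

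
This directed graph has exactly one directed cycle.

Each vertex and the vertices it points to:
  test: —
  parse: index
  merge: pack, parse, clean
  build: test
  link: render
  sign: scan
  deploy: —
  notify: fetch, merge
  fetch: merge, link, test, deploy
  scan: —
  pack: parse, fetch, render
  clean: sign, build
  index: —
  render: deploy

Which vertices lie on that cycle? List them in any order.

DFS with gray/black marking from fetch:
fetch gray
  merge gray
    pack gray
      parse gray
        index gray
        index black
      parse black
      pack→fetch: fetch is gray → back edge
Back edge closes the cycle fetch → merge → pack → fetch; its vertices are {pack, fetch, merge}.

pack, fetch, merge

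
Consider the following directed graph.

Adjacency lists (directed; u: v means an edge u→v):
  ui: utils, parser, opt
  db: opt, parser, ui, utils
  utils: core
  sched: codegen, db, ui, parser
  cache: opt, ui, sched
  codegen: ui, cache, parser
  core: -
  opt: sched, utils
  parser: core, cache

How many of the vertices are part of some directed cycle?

7

A vertex is on a directed cycle iff it belongs to a strongly connected component of size ≥ 2 (or has a self-loop).
The vertices on cycles are {db, ui, opt, cache, sched, parser, codegen} — 7 in total.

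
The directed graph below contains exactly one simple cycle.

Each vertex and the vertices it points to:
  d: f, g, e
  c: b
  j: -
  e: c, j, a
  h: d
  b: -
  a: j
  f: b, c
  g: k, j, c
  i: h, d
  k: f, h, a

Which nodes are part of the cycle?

d, g, h, k

DFS with gray/black marking from h:
h gray
  d gray
    f gray
      b gray
      b black
      c gray
        c→b: b black — skip
      c black
    f black
    g gray
      k gray
        k→f: f black — skip
        k→h: h is gray → back edge
Back edge closes the cycle h → d → g → k → h; its vertices are {d, g, h, k}.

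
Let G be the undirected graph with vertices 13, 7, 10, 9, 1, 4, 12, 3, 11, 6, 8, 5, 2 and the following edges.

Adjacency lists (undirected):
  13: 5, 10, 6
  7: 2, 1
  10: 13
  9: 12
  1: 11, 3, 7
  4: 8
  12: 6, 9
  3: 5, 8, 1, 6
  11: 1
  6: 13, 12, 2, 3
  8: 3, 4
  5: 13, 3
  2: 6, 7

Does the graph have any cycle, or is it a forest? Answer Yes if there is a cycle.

DFS, tracking each vertex's parent; an edge to a visited non-parent vertex closes a cycle.
Start from 2:
visit 2 (parent –)
  visit 6 (parent 2)
    visit 13 (parent 6)
      visit 5 (parent 13)
        5–13: parent, skip
        visit 3 (parent 5)
          3–5: parent, skip
          visit 8 (parent 3)
            8–3: parent, skip
            visit 4 (parent 8)
              4–8: parent, skip
          visit 1 (parent 3)
            visit 11 (parent 1)
              11–1: parent, skip
            1–3: parent, skip
            visit 7 (parent 1)
              7–2: 2 visited and ≠ parent → cycle
Cycle: 2 – 6 – 13 – 5 – 3 – 1 – 7 – 2.

Yes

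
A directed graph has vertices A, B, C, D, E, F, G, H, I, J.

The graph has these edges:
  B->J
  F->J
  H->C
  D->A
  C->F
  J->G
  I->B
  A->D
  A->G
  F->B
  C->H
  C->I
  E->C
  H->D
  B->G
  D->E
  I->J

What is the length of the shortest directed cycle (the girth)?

2

For each vertex v, BFS finds the shortest path from v back to v.
The shortest such closed walk is D → A → D, length 2.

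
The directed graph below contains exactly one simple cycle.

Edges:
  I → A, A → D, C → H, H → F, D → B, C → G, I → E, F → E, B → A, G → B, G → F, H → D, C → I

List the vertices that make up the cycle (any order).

DFS with gray/black marking from B:
B gray
  A gray
    D gray
      D→B: B is gray → back edge
Back edge closes the cycle B → A → D → B; its vertices are {A, B, D}.

A, B, D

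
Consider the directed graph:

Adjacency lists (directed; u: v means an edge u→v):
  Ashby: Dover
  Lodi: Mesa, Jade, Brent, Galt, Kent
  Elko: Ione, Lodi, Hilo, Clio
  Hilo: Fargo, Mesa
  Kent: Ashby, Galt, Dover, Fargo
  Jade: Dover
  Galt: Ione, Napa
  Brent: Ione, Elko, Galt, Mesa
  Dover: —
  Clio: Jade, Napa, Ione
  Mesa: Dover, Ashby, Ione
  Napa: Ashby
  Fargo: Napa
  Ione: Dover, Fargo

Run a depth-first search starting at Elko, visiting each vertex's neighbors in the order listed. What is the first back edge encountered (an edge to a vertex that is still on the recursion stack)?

DFS from Elko (visiting each vertex's neighbors in the order listed); mark gray on enter, black on exit:
Elko gray
  Ione gray
    Dover gray
    Dover black
    Fargo gray
      Napa gray
        Ashby gray
          Ashby→Dover: Dover black — skip
        Ashby black
      Napa black
    Fargo black
  Ione black
  Lodi gray
    Mesa gray
      Mesa→Dover: Dover black — skip
      Mesa→Ashby: Ashby black — skip
      Mesa→Ione: Ione black — skip
    Mesa black
    Jade gray
      Jade→Dover: Dover black — skip
    Jade black
    Brent gray
      Brent→Ione: Ione black — skip
      Brent→Elko: Elko is gray → back edge
First back edge: Brent → Elko.

Brent→Elko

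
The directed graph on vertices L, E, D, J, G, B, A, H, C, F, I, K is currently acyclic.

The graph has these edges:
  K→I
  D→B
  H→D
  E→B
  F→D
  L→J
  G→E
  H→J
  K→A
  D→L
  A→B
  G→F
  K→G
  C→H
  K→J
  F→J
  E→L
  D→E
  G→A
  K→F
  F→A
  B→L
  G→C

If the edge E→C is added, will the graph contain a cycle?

Yes

Adding E→C creates a cycle iff C can already reach E.
Path from C: C → H → D → E.
So C → … → E → C is a cycle.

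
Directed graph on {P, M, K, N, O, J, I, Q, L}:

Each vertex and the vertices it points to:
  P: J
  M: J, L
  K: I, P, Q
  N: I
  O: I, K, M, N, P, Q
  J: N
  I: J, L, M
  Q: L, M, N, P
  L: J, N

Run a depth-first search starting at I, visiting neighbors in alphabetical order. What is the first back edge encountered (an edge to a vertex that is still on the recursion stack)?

N→I

DFS from I (visiting neighbors in alphabetical order); mark gray on enter, black on exit:
I gray
  J gray
    N gray
      N→I: I is gray → back edge
First back edge: N → I.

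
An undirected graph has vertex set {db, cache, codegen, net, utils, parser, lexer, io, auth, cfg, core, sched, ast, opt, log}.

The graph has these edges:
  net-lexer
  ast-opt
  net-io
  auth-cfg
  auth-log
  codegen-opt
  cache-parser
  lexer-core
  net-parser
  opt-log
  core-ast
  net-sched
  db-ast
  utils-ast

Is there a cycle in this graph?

DFS, tracking each vertex's parent; an edge to a visited non-parent vertex closes a cycle.
Start from parser:
visit parser (parent –)
  visit net (parent parser)
    net–parser: parent, skip
    visit lexer (parent net)
      visit core (parent lexer)
        core–lexer: parent, skip
        visit ast (parent core)
          visit opt (parent ast)
            opt–ast: parent, skip
            visit log (parent opt)
              log–opt: parent, skip
              visit auth (parent log)
                visit cfg (parent auth)
                  cfg–auth: parent, skip
                auth–log: parent, skip
            visit codegen (parent opt)
              codegen–opt: parent, skip
          visit db (parent ast)
            db–ast: parent, skip
          visit utils (parent ast)
            utils–ast: parent, skip
          ast–core: parent, skip
      lexer–net: parent, skip
    visit sched (parent net)
      sched–net: parent, skip
    visit io (parent net)
      io–net: parent, skip
  visit cache (parent parser)
    cache–parser: parent, skip
No non-parent visited neighbor found — the graph is a forest.

No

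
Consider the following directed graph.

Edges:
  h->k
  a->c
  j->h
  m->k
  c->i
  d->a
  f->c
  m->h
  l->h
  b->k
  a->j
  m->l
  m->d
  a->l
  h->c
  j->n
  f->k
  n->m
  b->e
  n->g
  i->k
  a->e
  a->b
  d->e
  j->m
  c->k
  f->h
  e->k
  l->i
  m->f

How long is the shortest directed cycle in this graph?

For each vertex v, BFS finds the shortest path from v back to v.
The shortest such closed walk is a → j → m → d → a, length 4.

4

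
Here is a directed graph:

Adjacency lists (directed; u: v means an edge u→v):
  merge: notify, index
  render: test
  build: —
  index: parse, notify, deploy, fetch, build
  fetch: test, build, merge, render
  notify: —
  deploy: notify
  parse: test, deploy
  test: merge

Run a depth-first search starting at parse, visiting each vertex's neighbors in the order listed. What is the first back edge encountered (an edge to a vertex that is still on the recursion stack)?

index->parse

DFS from parse (visiting each vertex's neighbors in the order listed); mark gray on enter, black on exit:
parse gray
  test gray
    merge gray
      notify gray
      notify black
      index gray
        index→parse: parse is gray → back edge
First back edge: index → parse.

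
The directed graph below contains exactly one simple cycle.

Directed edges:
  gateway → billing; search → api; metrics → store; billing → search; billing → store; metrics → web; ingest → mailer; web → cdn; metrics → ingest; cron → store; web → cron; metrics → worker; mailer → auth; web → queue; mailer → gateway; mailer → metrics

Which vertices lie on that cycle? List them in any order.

ingest, mailer, metrics

DFS with gray/black marking from mailer:
mailer gray
  metrics gray
    store gray
    store black
    worker gray
    worker black
    ingest gray
      ingest→mailer: mailer is gray → back edge
Back edge closes the cycle mailer → metrics → ingest → mailer; its vertices are {ingest, mailer, metrics}.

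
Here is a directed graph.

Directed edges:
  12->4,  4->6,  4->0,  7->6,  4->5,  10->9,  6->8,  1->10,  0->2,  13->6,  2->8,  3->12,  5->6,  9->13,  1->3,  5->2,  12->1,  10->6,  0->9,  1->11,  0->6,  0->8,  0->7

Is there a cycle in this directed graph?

DFS with white/gray/black marking, starting from 10:
10 gray
  6 gray
    8 gray
    8 black
  6 black
  9 gray
    13 gray
      13→6: 6 black — skip
    13 black
  9 black
10 black
12 gray
  4 gray
    5 gray
      5→6: 6 black — skip
      2 gray
        2→8: 8 black — skip
      2 black
    5 black
    4→6: 6 black — skip
    0 gray
      0→2: 2 black — skip
      0→8: 8 black — skip
      0→6: 6 black — skip
      7 gray
        7→6: 6 black — skip
      7 black
      0→9: 9 black — skip
    0 black
  4 black
  1 gray
    3 gray
      3→12: 12 is gray → back edge
Back edge found, so a cycle exists: 12 → 1 → 3 → 12.

Yes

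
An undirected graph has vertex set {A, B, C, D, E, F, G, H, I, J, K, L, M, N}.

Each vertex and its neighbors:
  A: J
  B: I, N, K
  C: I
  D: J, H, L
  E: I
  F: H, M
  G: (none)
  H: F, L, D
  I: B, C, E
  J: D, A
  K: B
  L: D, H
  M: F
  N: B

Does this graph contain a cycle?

DFS, tracking each vertex's parent; an edge to a visited non-parent vertex closes a cycle.
Start from C:
visit C (parent –)
  visit I (parent C)
    visit B (parent I)
      B–I: parent, skip
      visit N (parent B)
        N–B: parent, skip
      visit K (parent B)
        K–B: parent, skip
    I–C: parent, skip
    visit E (parent I)
      E–I: parent, skip
visit A (parent –)
  visit J (parent A)
    visit D (parent J)
      D–J: parent, skip
      visit H (parent D)
        visit F (parent H)
          F–H: parent, skip
          visit M (parent F)
            M–F: parent, skip
        visit L (parent H)
          L–D: D visited and ≠ parent → cycle
Cycle: D – H – L – D.

Yes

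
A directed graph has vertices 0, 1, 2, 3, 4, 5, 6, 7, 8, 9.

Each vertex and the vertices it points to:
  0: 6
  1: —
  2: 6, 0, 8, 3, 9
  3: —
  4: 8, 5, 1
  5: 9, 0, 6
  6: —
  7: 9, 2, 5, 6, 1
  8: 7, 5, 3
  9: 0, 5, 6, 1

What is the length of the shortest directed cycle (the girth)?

For each vertex v, BFS finds the shortest path from v back to v.
The shortest such closed walk is 5 → 9 → 5, length 2.

2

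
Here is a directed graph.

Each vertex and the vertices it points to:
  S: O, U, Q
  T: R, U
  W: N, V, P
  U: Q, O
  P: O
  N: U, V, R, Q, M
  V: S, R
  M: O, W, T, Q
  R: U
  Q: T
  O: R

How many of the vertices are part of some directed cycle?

8

A vertex is on a directed cycle iff it belongs to a strongly connected component of size ≥ 2 (or has a self-loop).
The vertices on cycles are {M, N, O, Q, R, T, U, W} — 8 in total.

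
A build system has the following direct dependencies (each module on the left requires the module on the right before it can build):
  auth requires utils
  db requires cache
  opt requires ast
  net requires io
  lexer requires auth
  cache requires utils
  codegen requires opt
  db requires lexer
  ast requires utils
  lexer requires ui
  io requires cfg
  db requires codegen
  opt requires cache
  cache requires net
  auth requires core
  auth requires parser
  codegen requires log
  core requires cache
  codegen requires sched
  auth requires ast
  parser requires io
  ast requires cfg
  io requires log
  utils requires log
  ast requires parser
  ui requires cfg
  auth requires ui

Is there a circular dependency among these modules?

DFS with white/gray/black marking, starting from io:
io gray
  cfg gray
  cfg black
  log gray
  log black
io black
parser gray
  parser→io: io black — skip
parser black
opt gray
  ast gray
    ast→parser: parser black — skip
    ast→cfg: cfg black — skip
    utils gray
      utils→log: log black — skip
    utils black
  ast black
  cache gray
    cache→utils: utils black — skip
    net gray
      net→io: io black — skip
    net black
  cache black
opt black
sched gray
sched black
codegen gray
  codegen→sched: sched black — skip
  codegen→opt: opt black — skip
  codegen→log: log black — skip
codegen black
ui gray
  ui→cfg: cfg black — skip
ui black
auth gray
  auth→utils: utils black — skip
  auth→ast: ast black — skip
  core gray
    core→cache: cache black — skip
  core black
  auth→parser: parser black — skip
  auth→ui: ui black — skip
auth black
db gray
  db→cache: cache black — skip
  lexer gray
    lexer→ui: ui black — skip
    lexer→auth: auth black — skip
  lexer black
  db→codegen: codegen black — skip
db black
Every edge goes to a white or black vertex — no back edge, so the graph is acyclic.

No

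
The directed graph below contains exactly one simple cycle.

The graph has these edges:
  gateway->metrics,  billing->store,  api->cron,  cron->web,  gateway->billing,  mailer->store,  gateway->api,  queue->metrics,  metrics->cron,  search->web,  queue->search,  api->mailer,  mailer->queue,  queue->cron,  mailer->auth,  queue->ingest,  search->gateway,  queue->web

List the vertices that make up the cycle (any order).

DFS with gray/black marking from api:
api gray
  cron gray
    web gray
    web black
  cron black
  mailer gray
    auth gray
    auth black
    store gray
    store black
    queue gray
      search gray
        gateway gray
          metrics gray
            metrics→cron: cron black — skip
          metrics black
          gateway→api: api is gray → back edge
Back edge closes the cycle api → mailer → queue → search → gateway → api; its vertices are {api, queue, mailer, search, gateway}.

api, queue, mailer, search, gateway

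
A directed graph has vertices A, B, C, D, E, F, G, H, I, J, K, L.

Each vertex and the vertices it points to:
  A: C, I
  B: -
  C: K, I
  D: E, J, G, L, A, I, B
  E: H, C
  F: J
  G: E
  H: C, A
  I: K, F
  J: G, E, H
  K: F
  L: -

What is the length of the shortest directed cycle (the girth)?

5

For each vertex v, BFS finds the shortest path from v back to v.
The shortest such closed walk is J → H → A → I → F → J, length 5.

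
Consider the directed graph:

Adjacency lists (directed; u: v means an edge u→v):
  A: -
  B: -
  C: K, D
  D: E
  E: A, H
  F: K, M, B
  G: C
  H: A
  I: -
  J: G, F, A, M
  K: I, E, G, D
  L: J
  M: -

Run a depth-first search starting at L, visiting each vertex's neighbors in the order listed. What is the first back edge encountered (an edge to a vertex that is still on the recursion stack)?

K->G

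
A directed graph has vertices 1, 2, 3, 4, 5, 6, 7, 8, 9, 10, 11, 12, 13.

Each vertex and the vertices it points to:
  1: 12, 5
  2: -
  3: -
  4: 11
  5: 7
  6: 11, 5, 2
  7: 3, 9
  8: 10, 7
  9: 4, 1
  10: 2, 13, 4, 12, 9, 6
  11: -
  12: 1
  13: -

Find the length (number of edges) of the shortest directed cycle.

2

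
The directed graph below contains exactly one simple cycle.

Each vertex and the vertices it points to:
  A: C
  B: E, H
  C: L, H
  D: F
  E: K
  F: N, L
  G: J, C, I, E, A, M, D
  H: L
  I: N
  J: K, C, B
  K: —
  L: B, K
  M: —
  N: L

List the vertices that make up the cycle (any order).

DFS with gray/black marking from B:
B gray
  E gray
    K gray
    K black
  E black
  H gray
    L gray
      L→B: B is gray → back edge
Back edge closes the cycle B → H → L → B; its vertices are {B, H, L}.

B, H, L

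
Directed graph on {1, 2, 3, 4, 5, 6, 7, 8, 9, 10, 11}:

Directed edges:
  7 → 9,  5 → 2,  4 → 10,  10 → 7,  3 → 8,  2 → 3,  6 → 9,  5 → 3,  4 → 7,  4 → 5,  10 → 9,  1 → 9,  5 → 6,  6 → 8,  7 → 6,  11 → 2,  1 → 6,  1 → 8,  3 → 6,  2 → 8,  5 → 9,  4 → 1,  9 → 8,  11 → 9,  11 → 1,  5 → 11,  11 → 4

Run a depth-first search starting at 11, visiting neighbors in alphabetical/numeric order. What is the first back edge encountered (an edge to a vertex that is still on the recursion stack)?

DFS from 11 (visiting neighbors in alphabetical/numeric order); mark gray on enter, black on exit:
11 gray
  1 gray
    6 gray
      8 gray
      8 black
      9 gray
        9→8: 8 black — skip
      9 black
    6 black
    1→8: 8 black — skip
    1→9: 9 black — skip
  1 black
  2 gray
    3 gray
      3→6: 6 black — skip
      3→8: 8 black — skip
    3 black
    2→8: 8 black — skip
  2 black
  4 gray
    4→1: 1 black — skip
    5 gray
      5→2: 2 black — skip
      5→3: 3 black — skip
      5→6: 6 black — skip
      5→9: 9 black — skip
      5→11: 11 is gray → back edge
First back edge: 5 → 11.

5->11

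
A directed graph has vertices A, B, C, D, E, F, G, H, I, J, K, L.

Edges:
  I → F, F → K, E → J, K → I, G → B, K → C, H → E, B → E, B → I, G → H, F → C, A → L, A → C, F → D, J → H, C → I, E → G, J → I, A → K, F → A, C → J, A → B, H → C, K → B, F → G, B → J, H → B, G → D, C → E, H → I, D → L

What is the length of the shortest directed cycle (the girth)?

For each vertex v, BFS finds the shortest path from v back to v.
The shortest such closed walk is F → K → I → F, length 3.

3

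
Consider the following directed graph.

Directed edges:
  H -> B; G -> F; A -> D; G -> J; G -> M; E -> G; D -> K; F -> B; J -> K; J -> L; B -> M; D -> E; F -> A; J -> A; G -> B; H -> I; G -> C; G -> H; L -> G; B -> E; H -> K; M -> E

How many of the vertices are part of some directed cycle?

A vertex is on a directed cycle iff it belongs to a strongly connected component of size ≥ 2 (or has a self-loop).
The vertices on cycles are {A, B, D, E, F, G, H, J, L, M} — 10 in total.

10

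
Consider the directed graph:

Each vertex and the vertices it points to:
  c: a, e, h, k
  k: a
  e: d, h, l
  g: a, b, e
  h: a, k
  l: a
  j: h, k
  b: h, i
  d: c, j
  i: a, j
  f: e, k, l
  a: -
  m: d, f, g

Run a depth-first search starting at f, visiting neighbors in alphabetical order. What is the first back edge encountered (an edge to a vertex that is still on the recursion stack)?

DFS from f (visiting neighbors in alphabetical order); mark gray on enter, black on exit:
f gray
  e gray
    d gray
      c gray
        a gray
        a black
        c→e: e is gray → back edge
First back edge: c → e.

c->e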